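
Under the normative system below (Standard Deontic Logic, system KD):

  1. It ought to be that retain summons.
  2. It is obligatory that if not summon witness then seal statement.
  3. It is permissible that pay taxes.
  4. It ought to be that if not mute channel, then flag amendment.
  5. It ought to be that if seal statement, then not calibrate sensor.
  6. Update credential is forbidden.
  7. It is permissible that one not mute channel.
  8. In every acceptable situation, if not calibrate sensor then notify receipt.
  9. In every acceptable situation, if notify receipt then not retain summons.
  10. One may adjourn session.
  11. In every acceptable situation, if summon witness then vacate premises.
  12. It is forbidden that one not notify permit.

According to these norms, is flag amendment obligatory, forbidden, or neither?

Neither

Premise 4 is O(¬mute_channel → flag_amendment), but O(¬mute_channel) is not derivable from the premises (the permission P(¬mute_channel) asserts only ¬O(mute_channel), not O(¬mute_channel)), so it does not yield O(flag_amendment).
No premise or chain of K-axiom applications forces O(flag_amendment), and none forces O(¬flag_amendment). So flag_amendment is neither obligatory nor forbidden under these norms.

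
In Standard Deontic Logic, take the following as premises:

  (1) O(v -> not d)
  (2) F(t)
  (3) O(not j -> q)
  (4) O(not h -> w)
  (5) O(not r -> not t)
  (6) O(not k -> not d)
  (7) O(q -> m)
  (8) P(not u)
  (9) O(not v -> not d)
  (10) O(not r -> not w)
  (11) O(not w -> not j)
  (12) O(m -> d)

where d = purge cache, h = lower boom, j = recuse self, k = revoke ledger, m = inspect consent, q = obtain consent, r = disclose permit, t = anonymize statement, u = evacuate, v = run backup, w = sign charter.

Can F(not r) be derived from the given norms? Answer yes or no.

Yes

By case analysis on not v: premise 9 gives O(not v -> not d) and premise 1 gives O(v -> not d), so O(not d) either way.
The contrapositive of premise 12 (O(m -> d)) is O(not d -> not m), and O(not d) is already established, so O(not m).
The contrapositive of premise 7 (O(q -> m)) is O(not m -> not q), and O(not m) is already established, so O(not q).
The contrapositive of premise 3 (O(not j -> q)) is O(not q -> j), and O(not q) is already established, so O(j).
Premise 11 is O(not w -> not j); contrapositively O(j -> w). Since O(j) holds, K gives O(w).
Premise 10 is O(not r -> not w); contrapositively O(w -> r). Since O(w) holds, K gives O(r).
Premises 2, 4, 5, 6, 8 do not contribute to this derivation.
So O(r) holds, i.e. F(not r). The claim follows.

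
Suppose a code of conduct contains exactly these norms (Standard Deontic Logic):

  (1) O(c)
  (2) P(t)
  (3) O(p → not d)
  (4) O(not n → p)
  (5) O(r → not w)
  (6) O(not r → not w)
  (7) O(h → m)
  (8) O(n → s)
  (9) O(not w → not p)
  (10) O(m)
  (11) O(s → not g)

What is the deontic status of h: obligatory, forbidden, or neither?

Premise 7 is O(h → m); even if O(m) held, inferring O(h) would be affirming the consequent — invalid.
No premise or chain of K-axiom applications forces O(h), and none forces O(not h). So h is neither obligatory nor forbidden under these norms.

Neither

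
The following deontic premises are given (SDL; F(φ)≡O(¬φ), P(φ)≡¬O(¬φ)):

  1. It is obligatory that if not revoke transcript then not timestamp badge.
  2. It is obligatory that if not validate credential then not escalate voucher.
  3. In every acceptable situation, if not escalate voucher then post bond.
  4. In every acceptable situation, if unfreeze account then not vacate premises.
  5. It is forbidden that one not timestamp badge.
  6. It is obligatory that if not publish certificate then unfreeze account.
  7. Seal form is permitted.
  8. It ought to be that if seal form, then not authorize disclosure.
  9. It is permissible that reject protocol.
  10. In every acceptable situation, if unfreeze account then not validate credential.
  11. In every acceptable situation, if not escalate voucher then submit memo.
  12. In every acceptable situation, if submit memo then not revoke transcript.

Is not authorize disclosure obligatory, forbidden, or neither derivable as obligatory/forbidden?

Neither

Premise 8 is O(seal_form → ¬authorize_disclosure), but O(seal_form) is not derivable from the premises (the permission P(seal_form) asserts only ¬O(¬seal_form), not O(seal_form)), so it does not yield O(¬authorize_disclosure).
No premise or chain of K-axiom applications forces O(¬authorize_disclosure), and none forces O(authorize_disclosure). So ¬authorize_disclosure is neither obligatory nor forbidden under these norms.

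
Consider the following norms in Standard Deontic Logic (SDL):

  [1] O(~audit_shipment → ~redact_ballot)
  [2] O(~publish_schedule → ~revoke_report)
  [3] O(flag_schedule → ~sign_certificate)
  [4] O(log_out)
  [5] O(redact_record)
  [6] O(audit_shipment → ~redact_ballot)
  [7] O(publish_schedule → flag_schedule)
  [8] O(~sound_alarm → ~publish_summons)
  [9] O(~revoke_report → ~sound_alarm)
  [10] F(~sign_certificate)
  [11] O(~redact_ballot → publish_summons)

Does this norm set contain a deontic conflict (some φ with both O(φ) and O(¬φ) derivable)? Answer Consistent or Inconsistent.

Inconsistent

By case analysis on ~audit_shipment: premise 1 gives O(~audit_shipment → ~redact_ballot) and premise 6 gives O(audit_shipment → ~redact_ballot), so O(~redact_ballot) either way.
Premise 11 is O(~redact_ballot → publish_summons); since O(~redact_ballot), deontic closure gives O(publish_summons).
Premise 8, O(~sound_alarm → ~publish_summons), contraposes to O(publish_summons → sound_alarm); with O(publish_summons) we get O(sound_alarm).
Premise 9 is O(~revoke_report → ~sound_alarm); contrapositively O(sound_alarm → revoke_report). Since O(sound_alarm) holds, K gives O(revoke_report).
The contrapositive of premise 2 (O(~publish_schedule → ~revoke_report)) is O(revoke_report → publish_schedule), and O(revoke_report) is already established, so O(publish_schedule).
From O(publish_schedule) and premise 7, O(publish_schedule → flag_schedule), we obtain O(flag_schedule).
With premise 3, O(flag_schedule → ~sign_certificate), the K-axiom yields O(~sign_certificate).
However, F(~sign_certificate) at premise 10 amounts to O(sign_certificate).
We now have both O(~sign_certificate) and O(sign_certificate) — sign_certificate is simultaneously obligatory and forbidden, violating the D-axiom.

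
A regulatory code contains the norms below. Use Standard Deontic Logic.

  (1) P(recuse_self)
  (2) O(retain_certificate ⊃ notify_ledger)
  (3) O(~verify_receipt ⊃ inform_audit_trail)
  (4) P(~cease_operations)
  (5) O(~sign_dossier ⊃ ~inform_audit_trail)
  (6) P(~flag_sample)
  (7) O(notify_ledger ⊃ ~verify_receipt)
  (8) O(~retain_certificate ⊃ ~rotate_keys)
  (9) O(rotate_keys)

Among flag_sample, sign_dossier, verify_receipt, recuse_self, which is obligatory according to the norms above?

sign_dossier

From premise 9 we have O(rotate_keys).
The contrapositive of premise 8 (O(~retain_certificate ⊃ ~rotate_keys)) is O(rotate_keys ⊃ retain_certificate), and O(rotate_keys) is already established, so O(retain_certificate).
Premise 2 is O(retain_certificate ⊃ notify_ledger); since O(retain_certificate), deontic closure gives O(notify_ledger).
From O(notify_ledger) and premise 7, O(notify_ledger ⊃ ~verify_receipt), we obtain O(~verify_receipt).
From O(~verify_receipt) and premise 3, O(~verify_receipt ⊃ inform_audit_trail), we obtain O(inform_audit_trail).
Premise 5 is O(~sign_dossier ⊃ ~inform_audit_trail); contrapositively O(inform_audit_trail ⊃ sign_dossier). Since O(inform_audit_trail) holds, K gives O(sign_dossier).
So O(sign_dossier) holds — sign_dossier is obligatory. None of the other listed options is made obligatory by any chain of premises.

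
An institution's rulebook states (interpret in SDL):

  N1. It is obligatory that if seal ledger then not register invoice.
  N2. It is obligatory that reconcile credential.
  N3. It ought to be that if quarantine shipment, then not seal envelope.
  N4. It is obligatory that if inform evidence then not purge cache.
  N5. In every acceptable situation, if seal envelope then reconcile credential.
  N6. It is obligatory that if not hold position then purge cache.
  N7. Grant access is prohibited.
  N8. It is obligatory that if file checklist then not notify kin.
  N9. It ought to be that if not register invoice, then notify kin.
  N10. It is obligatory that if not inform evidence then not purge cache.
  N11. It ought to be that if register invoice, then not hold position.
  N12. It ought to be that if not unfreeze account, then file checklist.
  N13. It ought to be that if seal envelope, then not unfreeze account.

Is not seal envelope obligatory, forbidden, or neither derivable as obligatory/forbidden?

Premises 4 and 10 cover both cases: O(inform_evidence → ¬purge_cache) and O(¬inform_evidence → ¬purge_cache). Since inform_evidence ∨ ¬inform_evidence is a tautology, O(¬purge_cache) follows.
The contrapositive of premise 6 (O(¬hold_position → purge_cache)) is O(¬purge_cache → hold_position), and O(¬purge_cache) is already established, so O(hold_position).
Premise 11 is O(register_invoice → ¬hold_position); contrapositively O(hold_position → ¬register_invoice). Since O(hold_position) holds, K gives O(¬register_invoice).
Premise 9 is O(¬register_invoice → notify_kin); since O(¬register_invoice), deontic closure gives O(notify_kin).
Premise 8 is O(file_checklist → ¬notify_kin); contrapositively O(notify_kin → ¬file_checklist). Since O(notify_kin) holds, K gives O(¬file_checklist).
The contrapositive of premise 12 (O(¬unfreeze_account → file_checklist)) is O(¬file_checklist → unfreeze_account), and O(¬file_checklist) is already established, so O(unfreeze_account).
The contrapositive of premise 13 (O(seal_envelope → ¬unfreeze_account)) is O(unfreeze_account → ¬seal_envelope), and O(unfreeze_account) is already established, so O(¬seal_envelope).
Premises 1, 2, 3, 5, 7 do not contribute to this derivation.
Hence ¬seal_envelope is obligatory.

Obligatory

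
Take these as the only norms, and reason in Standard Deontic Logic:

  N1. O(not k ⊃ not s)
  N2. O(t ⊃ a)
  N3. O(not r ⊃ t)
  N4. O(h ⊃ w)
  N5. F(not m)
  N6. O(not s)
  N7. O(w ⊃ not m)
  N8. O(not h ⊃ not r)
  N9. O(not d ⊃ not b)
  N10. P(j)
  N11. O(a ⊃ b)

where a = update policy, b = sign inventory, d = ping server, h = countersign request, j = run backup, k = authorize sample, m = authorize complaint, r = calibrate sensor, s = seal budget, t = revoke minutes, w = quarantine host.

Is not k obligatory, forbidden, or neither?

Neither

Premise 1 is O(not k ⊃ not s); even if O(not s) held, inferring O(not k) would be affirming the consequent — invalid.
No premise or chain of K-axiom applications forces O(not k), and none forces O(k). So not k is neither obligatory nor forbidden under these norms.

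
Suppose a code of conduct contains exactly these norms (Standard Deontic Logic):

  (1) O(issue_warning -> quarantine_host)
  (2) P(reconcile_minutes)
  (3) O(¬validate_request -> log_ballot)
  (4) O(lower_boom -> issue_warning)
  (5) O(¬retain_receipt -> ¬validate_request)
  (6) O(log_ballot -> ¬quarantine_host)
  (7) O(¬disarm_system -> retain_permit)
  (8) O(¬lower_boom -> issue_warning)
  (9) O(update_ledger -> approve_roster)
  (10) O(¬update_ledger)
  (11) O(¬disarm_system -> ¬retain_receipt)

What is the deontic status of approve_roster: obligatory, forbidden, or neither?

Neither

Premise 9 is O(update_ledger -> approve_roster), but O(update_ledger) is not derivable from the premises, so it does not yield O(approve_roster).
No premise or chain of K-axiom applications forces O(approve_roster), and none forces O(¬approve_roster). So approve_roster is neither obligatory nor forbidden under these norms.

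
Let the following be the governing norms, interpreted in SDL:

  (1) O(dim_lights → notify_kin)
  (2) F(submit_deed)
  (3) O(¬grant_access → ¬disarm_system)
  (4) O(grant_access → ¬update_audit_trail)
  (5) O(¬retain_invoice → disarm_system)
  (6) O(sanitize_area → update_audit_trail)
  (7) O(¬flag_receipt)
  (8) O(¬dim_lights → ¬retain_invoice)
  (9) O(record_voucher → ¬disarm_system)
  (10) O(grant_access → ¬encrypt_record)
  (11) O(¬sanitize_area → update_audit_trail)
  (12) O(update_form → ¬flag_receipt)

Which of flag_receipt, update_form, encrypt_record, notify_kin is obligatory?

By case analysis on sanitize_area: premise 6 gives O(sanitize_area → update_audit_trail) and premise 11 gives O(¬sanitize_area → update_audit_trail), so O(update_audit_trail) either way.
Premise 4 is O(grant_access → ¬update_audit_trail); contrapositively O(update_audit_trail → ¬grant_access). Since O(update_audit_trail) holds, K gives O(¬grant_access).
Premise 3 is O(¬grant_access → ¬disarm_system); since O(¬grant_access), deontic closure gives O(¬disarm_system).
Premise 5 is O(¬retain_invoice → disarm_system); contrapositively O(¬disarm_system → retain_invoice). Since O(¬disarm_system) holds, K gives O(retain_invoice).
Premise 8, O(¬dim_lights → ¬retain_invoice), contraposes to O(retain_invoice → dim_lights); with O(retain_invoice) we get O(dim_lights).
From O(dim_lights) and premise 1, O(dim_lights → notify_kin), we obtain O(notify_kin).
So O(notify_kin) holds — notify_kin is obligatory. None of the other listed options is made obligatory by any chain of premises.

notify_kin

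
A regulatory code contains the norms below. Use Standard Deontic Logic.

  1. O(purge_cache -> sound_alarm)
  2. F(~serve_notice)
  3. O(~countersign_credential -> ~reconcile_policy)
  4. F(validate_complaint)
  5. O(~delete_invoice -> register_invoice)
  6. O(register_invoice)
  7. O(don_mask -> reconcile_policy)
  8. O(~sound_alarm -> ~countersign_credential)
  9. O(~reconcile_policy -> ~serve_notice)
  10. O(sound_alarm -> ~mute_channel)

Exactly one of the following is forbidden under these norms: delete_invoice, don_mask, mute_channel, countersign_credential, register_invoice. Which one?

Premise 2, F(~serve_notice), is equivalent to O(serve_notice).
Premise 9 is O(~reconcile_policy -> ~serve_notice); contrapositively O(serve_notice -> reconcile_policy). Since O(serve_notice) holds, K gives O(reconcile_policy).
Premise 3, O(~countersign_credential -> ~reconcile_policy), contraposes to O(reconcile_policy -> countersign_credential); with O(reconcile_policy) we get O(countersign_credential).
The contrapositive of premise 8 (O(~sound_alarm -> ~countersign_credential)) is O(countersign_credential -> sound_alarm), and O(countersign_credential) is already established, so O(sound_alarm).
From O(sound_alarm) and premise 10, O(sound_alarm -> ~mute_channel), we obtain O(~mute_channel).
So O(~mute_channel) holds, i.e. mute_channel is forbidden. None of the other listed options is forbidden under the premises.

mute_channel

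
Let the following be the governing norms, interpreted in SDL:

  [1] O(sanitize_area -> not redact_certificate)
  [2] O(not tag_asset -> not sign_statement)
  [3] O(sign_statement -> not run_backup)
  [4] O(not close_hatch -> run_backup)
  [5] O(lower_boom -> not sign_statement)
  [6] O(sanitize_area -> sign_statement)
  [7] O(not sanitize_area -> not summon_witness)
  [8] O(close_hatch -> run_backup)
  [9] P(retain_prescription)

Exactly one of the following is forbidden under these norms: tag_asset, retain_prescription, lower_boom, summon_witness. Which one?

summon_witness

Premises 8 and 4 cover both cases: O(close_hatch -> run_backup) and O(not close_hatch -> run_backup). Since close_hatch ∨ not close_hatch is a tautology, O(run_backup) follows.
The contrapositive of premise 3 (O(sign_statement -> not run_backup)) is O(run_backup -> not sign_statement), and O(run_backup) is already established, so O(not sign_statement).
Premise 6, O(sanitize_area -> sign_statement), contraposes to O(not sign_statement -> not sanitize_area); with O(not sign_statement) we get O(not sanitize_area).
From O(not sanitize_area) and premise 7, O(not sanitize_area -> not summon_witness), we obtain O(not summon_witness).
So O(not summon_witness) holds, i.e. summon_witness is forbidden. None of the other listed options is forbidden under the premises.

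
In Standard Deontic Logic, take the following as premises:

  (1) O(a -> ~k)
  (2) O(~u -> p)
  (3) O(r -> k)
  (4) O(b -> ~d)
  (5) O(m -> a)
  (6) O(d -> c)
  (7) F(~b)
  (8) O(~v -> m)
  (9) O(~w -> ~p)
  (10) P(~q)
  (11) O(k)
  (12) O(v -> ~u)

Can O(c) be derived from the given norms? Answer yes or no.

No

Premise 6 is O(d -> c), but O(d) is not derivable from the premises, so it does not yield O(c).
No other premise forces O(c). An ideal world satisfying every premise can still have c false, so O(c) is not derivable.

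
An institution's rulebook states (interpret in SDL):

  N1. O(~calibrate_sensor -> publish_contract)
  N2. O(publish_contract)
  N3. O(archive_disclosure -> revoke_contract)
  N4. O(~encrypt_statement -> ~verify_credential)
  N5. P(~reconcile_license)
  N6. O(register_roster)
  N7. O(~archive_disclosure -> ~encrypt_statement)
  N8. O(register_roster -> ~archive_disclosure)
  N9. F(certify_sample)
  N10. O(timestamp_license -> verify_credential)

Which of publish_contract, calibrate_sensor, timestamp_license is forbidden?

Premise 6 gives O(register_roster).
Premise 8 is O(register_roster -> ~archive_disclosure); since O(register_roster), deontic closure gives O(~archive_disclosure).
Applying K to premise 7 (O(~archive_disclosure -> ~encrypt_statement)) and O(~archive_disclosure) yields O(~encrypt_statement).
Applying K to premise 4 (O(~encrypt_statement -> ~verify_credential)) and O(~encrypt_statement) yields O(~verify_credential).
The contrapositive of premise 10 (O(timestamp_license -> verify_credential)) is O(~verify_credential -> ~timestamp_license), and O(~verify_credential) is already established, so O(~timestamp_license).
So O(~timestamp_license) holds, i.e. timestamp_license is forbidden. None of the other listed options is forbidden under the premises.

timestamp_license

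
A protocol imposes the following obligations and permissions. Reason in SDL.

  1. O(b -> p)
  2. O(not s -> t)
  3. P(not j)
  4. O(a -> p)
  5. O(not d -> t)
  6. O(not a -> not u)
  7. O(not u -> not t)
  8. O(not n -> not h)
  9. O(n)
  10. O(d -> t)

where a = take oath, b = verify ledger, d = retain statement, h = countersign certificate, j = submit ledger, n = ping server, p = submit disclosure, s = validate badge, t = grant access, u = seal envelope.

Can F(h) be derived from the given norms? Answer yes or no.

Premise 8 is O(not n -> not h), but O(not n) is not derivable from the premises, so it does not yield O(not h).
No other premise forces O(not h). An ideal world satisfying every premise can still have h true, so F(h) is not derivable.

No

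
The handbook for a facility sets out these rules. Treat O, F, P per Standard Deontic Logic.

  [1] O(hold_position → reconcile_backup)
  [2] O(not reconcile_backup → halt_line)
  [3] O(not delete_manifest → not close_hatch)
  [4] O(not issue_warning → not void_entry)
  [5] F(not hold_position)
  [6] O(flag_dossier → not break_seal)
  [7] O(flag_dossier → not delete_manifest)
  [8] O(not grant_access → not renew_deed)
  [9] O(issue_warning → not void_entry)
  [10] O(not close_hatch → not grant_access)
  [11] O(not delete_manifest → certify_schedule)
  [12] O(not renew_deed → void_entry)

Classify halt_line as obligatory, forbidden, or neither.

Neither

Premise 2 is O(not reconcile_backup → halt_line), but O(not reconcile_backup) is not derivable from the premises, so it does not yield O(halt_line).
No premise or chain of K-axiom applications forces O(halt_line), and none forces O(not halt_line). So halt_line is neither obligatory nor forbidden under these norms.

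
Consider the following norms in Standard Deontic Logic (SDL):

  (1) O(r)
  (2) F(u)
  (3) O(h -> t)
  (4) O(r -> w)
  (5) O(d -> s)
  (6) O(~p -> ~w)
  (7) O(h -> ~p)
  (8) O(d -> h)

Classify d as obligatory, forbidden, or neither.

From premise 1 we have O(r).
Premise 4 is O(r -> w); since O(r), deontic closure gives O(w).
Premise 6, O(~p -> ~w), contraposes to O(w -> p); with O(w) we get O(p).
Premise 7, O(h -> ~p), contraposes to O(p -> ~h); with O(p) we get O(~h).
Premise 8 is O(d -> h); contrapositively O(~h -> ~d). Since O(~h) holds, K gives O(~d).
Premises 2, 3, 5 do not contribute to this derivation.
Thus O(~d), which is F(d): d is forbidden.

Forbidden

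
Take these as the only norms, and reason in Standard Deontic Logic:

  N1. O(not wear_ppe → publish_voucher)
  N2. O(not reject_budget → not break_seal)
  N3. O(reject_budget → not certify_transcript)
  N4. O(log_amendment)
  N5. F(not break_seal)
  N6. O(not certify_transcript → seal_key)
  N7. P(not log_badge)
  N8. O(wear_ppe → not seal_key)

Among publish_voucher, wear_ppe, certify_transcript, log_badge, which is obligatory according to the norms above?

F(not break_seal) at premise 5 means O(break_seal).
Premise 2, O(not reject_budget → not break_seal), contraposes to O(break_seal → reject_budget); with O(break_seal) we get O(reject_budget).
From O(reject_budget) and premise 3, O(reject_budget → not certify_transcript), we obtain O(not certify_transcript).
Premise 6 is O(not certify_transcript → seal_key); since O(not certify_transcript), deontic closure gives O(seal_key).
Premise 8, O(wear_ppe → not seal_key), contraposes to O(seal_key → not wear_ppe); with O(seal_key) we get O(not wear_ppe).
Premise 1 is O(not wear_ppe → publish_voucher); since O(not wear_ppe), deontic closure gives O(publish_voucher).
So O(publish_voucher) holds — publish_voucher is obligatory. None of the other listed options is made obligatory by any chain of premises.

publish_voucher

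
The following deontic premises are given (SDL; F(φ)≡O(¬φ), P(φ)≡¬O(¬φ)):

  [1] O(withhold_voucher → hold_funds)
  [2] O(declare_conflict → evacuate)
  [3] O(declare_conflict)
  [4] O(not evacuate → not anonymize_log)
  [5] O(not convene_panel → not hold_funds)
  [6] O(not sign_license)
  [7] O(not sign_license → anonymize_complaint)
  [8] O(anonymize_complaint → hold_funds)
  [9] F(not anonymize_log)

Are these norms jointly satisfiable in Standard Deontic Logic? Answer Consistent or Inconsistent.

Consistent

Premise 4 is O(not evacuate → not anonymize_log), but O(not evacuate) is not derivable from the premises, so it does not yield O(not anonymize_log).
So O(not anonymize_log) is not derivable, and the apparent clash with O(anonymize_log) does not arise.
A world satisfying every obligation exists (e.g. anonymize_complaint=true, anonymize_log=true, convene_panel=true, declare_conflict=true, evacuate=true, hold_funds=true, sign_license=false, withhold_voucher=false); no atom is both obligatory and forbidden, so the set is consistent.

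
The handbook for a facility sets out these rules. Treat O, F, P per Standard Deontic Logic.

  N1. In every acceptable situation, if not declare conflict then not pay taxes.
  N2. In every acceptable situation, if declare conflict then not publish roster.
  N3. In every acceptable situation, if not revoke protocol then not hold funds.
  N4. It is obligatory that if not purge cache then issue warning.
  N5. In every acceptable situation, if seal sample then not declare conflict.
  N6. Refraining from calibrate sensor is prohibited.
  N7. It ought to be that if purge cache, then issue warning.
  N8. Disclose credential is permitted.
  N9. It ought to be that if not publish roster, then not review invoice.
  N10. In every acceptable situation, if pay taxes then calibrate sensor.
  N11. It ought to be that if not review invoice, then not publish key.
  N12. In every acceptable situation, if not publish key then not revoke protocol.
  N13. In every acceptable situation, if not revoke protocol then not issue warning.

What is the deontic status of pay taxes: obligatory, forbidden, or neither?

Forbidden

By case analysis on purge_cache: premise 7 gives O(purge_cache → issue_warning) and premise 4 gives O(¬purge_cache → issue_warning), so O(issue_warning) either way.
Premise 13, O(¬revoke_protocol → ¬issue_warning), contraposes to O(issue_warning → revoke_protocol); with O(issue_warning) we get O(revoke_protocol).
Premise 12 is O(¬publish_key → ¬revoke_protocol); contrapositively O(revoke_protocol → publish_key). Since O(revoke_protocol) holds, K gives O(publish_key).
Premise 11 is O(¬review_invoice → ¬publish_key); contrapositively O(publish_key → review_invoice). Since O(publish_key) holds, K gives O(review_invoice).
The contrapositive of premise 9 (O(¬publish_roster → ¬review_invoice)) is O(review_invoice → publish_roster), and O(review_invoice) is already established, so O(publish_roster).
Premise 2 is O(declare_conflict → ¬publish_roster); contrapositively O(publish_roster → ¬declare_conflict). Since O(publish_roster) holds, K gives O(¬declare_conflict).
With premise 1, O(¬declare_conflict → ¬pay_taxes), the K-axiom yields O(¬pay_taxes).
Premises 3, 5, 6, 8, 10 do not contribute to this derivation.
Thus O(¬pay_taxes), which is F(pay_taxes): pay_taxes is forbidden.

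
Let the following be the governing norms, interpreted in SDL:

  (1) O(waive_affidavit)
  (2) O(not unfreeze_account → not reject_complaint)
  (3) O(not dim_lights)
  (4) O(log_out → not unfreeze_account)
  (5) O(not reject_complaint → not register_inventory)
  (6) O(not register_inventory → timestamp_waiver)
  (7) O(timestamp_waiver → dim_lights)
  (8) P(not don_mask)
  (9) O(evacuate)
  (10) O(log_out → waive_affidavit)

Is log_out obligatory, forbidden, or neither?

Forbidden

Premise 3 states O(not dim_lights) outright.
Premise 7, O(timestamp_waiver → dim_lights), contraposes to O(not dim_lights → not timestamp_waiver); with O(not dim_lights) we get O(not timestamp_waiver).
Premise 6 is O(not register_inventory → timestamp_waiver); contrapositively O(not timestamp_waiver → register_inventory). Since O(not timestamp_waiver) holds, K gives O(register_inventory).
Premise 5 is O(not reject_complaint → not register_inventory); contrapositively O(register_inventory → reject_complaint). Since O(register_inventory) holds, K gives O(reject_complaint).
Premise 2 is O(not unfreeze_account → not reject_complaint); contrapositively O(reject_complaint → unfreeze_account). Since O(reject_complaint) holds, K gives O(unfreeze_account).
Premise 4, O(log_out → not unfreeze_account), contraposes to O(unfreeze_account → not log_out); with O(unfreeze_account) we get O(not log_out).
Premises 1, 8, 9, 10 do not contribute to this derivation.
Thus O(not log_out), which is F(log_out): log_out is forbidden.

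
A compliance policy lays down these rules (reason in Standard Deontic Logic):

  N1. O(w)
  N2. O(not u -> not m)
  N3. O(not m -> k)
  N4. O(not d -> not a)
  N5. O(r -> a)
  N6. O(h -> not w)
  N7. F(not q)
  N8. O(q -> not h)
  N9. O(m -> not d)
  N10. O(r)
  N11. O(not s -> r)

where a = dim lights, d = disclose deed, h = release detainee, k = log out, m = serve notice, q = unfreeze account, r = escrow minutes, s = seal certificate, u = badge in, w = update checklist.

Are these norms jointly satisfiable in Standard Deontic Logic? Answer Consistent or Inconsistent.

Premise 6 is O(h -> not w), but O(h) is not derivable from the premises, so it does not yield O(not w).
So O(not w) is not derivable, and the apparent clash with O(w) does not arise.
A world satisfying every obligation exists (e.g. a=true, d=true, h=false, k=true, m=false, q=true, r=true, s=false, u=false, w=true); no atom is both obligatory and forbidden, so the set is consistent.

Consistent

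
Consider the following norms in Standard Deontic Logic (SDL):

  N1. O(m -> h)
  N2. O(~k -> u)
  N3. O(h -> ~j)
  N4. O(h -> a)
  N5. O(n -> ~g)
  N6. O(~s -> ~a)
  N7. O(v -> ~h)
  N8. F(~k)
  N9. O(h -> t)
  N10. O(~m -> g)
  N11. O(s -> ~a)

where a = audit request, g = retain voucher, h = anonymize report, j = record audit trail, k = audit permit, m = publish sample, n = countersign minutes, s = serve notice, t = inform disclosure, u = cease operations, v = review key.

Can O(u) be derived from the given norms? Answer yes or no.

Premise 2 is O(~k -> u), but O(~k) is not derivable from the premises, so it does not yield O(u).
No other premise forces O(u). An ideal world satisfying every premise can still have u false, so O(u) is not derivable.

No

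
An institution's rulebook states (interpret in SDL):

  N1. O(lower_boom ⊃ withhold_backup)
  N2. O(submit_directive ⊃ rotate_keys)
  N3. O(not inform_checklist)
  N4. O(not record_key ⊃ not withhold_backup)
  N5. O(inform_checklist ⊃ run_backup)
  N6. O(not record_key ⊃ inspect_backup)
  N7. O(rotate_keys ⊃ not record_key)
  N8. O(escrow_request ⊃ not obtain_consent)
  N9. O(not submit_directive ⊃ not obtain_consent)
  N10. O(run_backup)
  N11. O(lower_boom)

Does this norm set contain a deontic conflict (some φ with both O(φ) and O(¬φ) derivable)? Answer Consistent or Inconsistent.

Consistent

Premise 5 is O(inform_checklist ⊃ run_backup); even if O(run_backup) held, inferring O(inform_checklist) would be affirming the consequent — invalid.
So O(inform_checklist) is not derivable, and the apparent clash with O(not inform_checklist) does not arise.
A world satisfying every obligation exists (e.g. escrow_request=false, inform_checklist=false, inspect_backup=false, lower_boom=true, obtain_consent=false, record_key=true, rotate_keys=false, run_backup=true, submit_directive=false, withhold_backup=true); no atom is both obligatory and forbidden, so the set is consistent.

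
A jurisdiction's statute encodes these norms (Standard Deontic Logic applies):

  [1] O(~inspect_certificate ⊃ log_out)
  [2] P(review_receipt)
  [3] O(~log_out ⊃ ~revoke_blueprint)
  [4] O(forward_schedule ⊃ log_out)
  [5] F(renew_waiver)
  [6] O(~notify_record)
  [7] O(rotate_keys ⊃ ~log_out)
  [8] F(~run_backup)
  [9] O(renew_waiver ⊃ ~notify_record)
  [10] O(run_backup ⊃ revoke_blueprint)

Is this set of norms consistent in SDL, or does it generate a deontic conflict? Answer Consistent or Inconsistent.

Premise 9 is O(renew_waiver ⊃ ~notify_record); even if O(~notify_record) held, inferring O(renew_waiver) would be affirming the consequent — invalid.
So O(renew_waiver) is not derivable, and the apparent clash with O(~renew_waiver) does not arise.
A world satisfying every obligation exists (e.g. forward_schedule=false, inspect_certificate=false, log_out=true, notify_record=false, renew_waiver=false, review_receipt=false, revoke_blueprint=true, rotate_keys=false, run_backup=true); no atom is both obligatory and forbidden, so the set is consistent.

Consistent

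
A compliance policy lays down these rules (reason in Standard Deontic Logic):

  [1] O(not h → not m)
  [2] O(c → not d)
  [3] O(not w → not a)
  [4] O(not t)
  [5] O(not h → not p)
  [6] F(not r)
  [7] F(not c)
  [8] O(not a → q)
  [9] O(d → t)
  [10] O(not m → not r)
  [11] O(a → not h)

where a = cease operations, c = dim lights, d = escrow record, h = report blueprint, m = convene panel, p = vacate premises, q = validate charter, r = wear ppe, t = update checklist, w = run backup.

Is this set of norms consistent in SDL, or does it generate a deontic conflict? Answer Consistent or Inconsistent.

Premise 9 is O(d → t), but O(d) is not derivable from the premises, so it does not yield O(t).
So O(t) is not derivable, and the apparent clash with O(not t) does not arise.
A world satisfying every obligation exists (e.g. a=false, c=true, d=false, h=true, m=true, p=false, q=true, r=true, t=false, w=false); no atom is both obligatory and forbidden, so the set is consistent.

Consistent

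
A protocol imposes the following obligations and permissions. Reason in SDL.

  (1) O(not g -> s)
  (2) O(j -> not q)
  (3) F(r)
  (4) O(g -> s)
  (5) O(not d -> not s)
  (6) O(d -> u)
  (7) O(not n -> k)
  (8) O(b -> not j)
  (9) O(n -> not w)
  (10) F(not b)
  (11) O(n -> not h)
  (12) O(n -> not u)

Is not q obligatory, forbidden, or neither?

Neither

Premise 2 is O(j -> not q), but O(j) is not derivable from the premises, so it does not yield O(not q).
No premise or chain of K-axiom applications forces O(not q), and none forces O(q). So not q is neither obligatory nor forbidden under these norms.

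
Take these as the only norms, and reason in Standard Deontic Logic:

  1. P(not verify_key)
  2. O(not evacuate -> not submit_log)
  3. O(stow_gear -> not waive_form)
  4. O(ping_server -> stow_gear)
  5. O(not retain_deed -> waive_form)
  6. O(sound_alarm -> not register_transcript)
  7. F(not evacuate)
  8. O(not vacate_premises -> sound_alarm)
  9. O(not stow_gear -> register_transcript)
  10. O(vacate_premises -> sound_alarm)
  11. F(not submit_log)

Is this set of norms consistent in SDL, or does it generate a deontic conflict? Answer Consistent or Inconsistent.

Consistent

Premise 2 is O(not evacuate -> not submit_log), but O(not evacuate) is not derivable from the premises, so it does not yield O(not submit_log).
So O(not submit_log) is not derivable, and the apparent clash with O(submit_log) does not arise.
A world satisfying every obligation exists (e.g. evacuate=true, ping_server=false, register_transcript=false, retain_deed=true, sound_alarm=true, stow_gear=true, submit_log=true, vacate_premises=false, verify_key=false, waive_form=false); no atom is both obligatory and forbidden, so the set is consistent.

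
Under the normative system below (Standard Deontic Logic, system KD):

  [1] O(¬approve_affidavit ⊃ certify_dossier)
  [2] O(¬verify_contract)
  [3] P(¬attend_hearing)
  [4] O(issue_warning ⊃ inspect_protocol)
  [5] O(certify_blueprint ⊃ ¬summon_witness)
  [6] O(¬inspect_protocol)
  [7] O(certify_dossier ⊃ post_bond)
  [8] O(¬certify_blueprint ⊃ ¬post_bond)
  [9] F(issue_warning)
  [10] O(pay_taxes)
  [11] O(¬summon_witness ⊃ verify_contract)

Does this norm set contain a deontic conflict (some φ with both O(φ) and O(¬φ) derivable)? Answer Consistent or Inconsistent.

Consistent

Premise 4 is O(issue_warning ⊃ inspect_protocol), but O(issue_warning) is not derivable from the premises, so it does not yield O(inspect_protocol).
So O(inspect_protocol) is not derivable, and the apparent clash with O(¬inspect_protocol) does not arise.
A world satisfying every obligation exists (e.g. approve_affidavit=true, attend_hearing=false, certify_blueprint=false, certify_dossier=false, inspect_protocol=false, issue_warning=false, pay_taxes=true, post_bond=false, summon_witness=true, verify_contract=false); no atom is both obligatory and forbidden, so the set is consistent.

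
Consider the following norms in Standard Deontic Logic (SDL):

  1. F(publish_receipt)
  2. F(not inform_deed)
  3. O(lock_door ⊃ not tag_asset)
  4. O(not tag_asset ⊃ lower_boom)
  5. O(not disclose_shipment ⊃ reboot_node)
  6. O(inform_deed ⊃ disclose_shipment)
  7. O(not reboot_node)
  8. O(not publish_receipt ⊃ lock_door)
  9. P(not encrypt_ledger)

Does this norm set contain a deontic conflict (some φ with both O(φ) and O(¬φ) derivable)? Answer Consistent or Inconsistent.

Consistent

Premise 5 is O(not disclose_shipment ⊃ reboot_node), but O(not disclose_shipment) is not derivable from the premises, so it does not yield O(reboot_node).
So O(reboot_node) is not derivable, and the apparent clash with O(not reboot_node) does not arise.
A world satisfying every obligation exists (e.g. disclose_shipment=true, encrypt_ledger=false, inform_deed=true, lock_door=true, lower_boom=true, publish_receipt=false, reboot_node=false, tag_asset=false); no atom is both obligatory and forbidden, so the set is consistent.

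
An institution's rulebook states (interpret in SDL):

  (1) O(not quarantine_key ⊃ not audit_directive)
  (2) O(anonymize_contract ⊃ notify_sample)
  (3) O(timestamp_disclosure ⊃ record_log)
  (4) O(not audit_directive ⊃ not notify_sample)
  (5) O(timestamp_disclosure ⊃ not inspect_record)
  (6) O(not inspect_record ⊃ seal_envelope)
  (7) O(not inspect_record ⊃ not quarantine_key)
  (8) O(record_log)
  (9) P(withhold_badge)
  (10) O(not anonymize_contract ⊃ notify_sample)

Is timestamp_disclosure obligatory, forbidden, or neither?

Premises 10 and 2 are O(not anonymize_contract ⊃ notify_sample) and O(anonymize_contract ⊃ notify_sample); every ideal world satisfies not anonymize_contract or anonymize_contract, so in either case notify_sample holds — hence O(notify_sample).
The contrapositive of premise 4 (O(not audit_directive ⊃ not notify_sample)) is O(notify_sample ⊃ audit_directive), and O(notify_sample) is already established, so O(audit_directive).
Premise 1, O(not quarantine_key ⊃ not audit_directive), contraposes to O(audit_directive ⊃ quarantine_key); with O(audit_directive) we get O(quarantine_key).
Premise 7 is O(not inspect_record ⊃ not quarantine_key); contrapositively O(quarantine_key ⊃ inspect_record). Since O(quarantine_key) holds, K gives O(inspect_record).
Premise 5 is O(timestamp_disclosure ⊃ not inspect_record); contrapositively O(inspect_record ⊃ not timestamp_disclosure). Since O(inspect_record) holds, K gives O(not timestamp_disclosure).
Premises 3, 6, 8, 9 do not contribute to this derivation.
Thus O(not timestamp_disclosure), which is F(timestamp_disclosure): timestamp_disclosure is forbidden.

Forbidden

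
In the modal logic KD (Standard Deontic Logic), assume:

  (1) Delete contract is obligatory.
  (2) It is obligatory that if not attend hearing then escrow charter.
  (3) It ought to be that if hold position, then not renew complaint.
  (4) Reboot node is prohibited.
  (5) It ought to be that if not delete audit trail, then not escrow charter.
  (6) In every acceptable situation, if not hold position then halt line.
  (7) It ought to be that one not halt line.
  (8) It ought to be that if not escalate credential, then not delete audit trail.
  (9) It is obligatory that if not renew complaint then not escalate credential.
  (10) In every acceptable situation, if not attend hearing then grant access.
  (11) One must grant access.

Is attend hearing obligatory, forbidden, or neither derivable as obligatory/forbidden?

Obligatory

Premise 7 gives O(¬halt_line).
Premise 6 is O(¬hold_position → halt_line); contrapositively O(¬halt_line → hold_position). Since O(¬halt_line) holds, K gives O(hold_position).
With premise 3, O(hold_position → ¬renew_complaint), the K-axiom yields O(¬renew_complaint).
From O(¬renew_complaint) and premise 9, O(¬renew_complaint → ¬escalate_credential), we obtain O(¬escalate_credential).
Applying K to premise 8 (O(¬escalate_credential → ¬delete_audit_trail)) and O(¬escalate_credential) yields O(¬delete_audit_trail).
From O(¬delete_audit_trail) and premise 5, O(¬delete_audit_trail → ¬escrow_charter), we obtain O(¬escrow_charter).
The contrapositive of premise 2 (O(¬attend_hearing → escrow_charter)) is O(¬escrow_charter → attend_hearing), and O(¬escrow_charter) is already established, so O(attend_hearing).
Premises 1, 4, 10, 11 do not contribute to this derivation.
Hence attend_hearing is obligatory.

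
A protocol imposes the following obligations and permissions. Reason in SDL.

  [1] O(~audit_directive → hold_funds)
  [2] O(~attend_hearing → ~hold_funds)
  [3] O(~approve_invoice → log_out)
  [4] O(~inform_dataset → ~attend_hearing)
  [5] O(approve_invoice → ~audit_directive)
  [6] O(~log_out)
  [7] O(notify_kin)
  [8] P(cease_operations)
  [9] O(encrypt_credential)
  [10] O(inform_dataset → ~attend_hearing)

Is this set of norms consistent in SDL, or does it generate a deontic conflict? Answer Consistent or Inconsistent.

Premises 10 and 4 are O(inform_dataset → ~attend_hearing) and O(~inform_dataset → ~attend_hearing); every ideal world satisfies inform_dataset or ~inform_dataset, so in either case ~attend_hearing holds — hence O(~attend_hearing).
With premise 2, O(~attend_hearing → ~hold_funds), the K-axiom yields O(~hold_funds).
Premise 1, O(~audit_directive → hold_funds), contraposes to O(~hold_funds → audit_directive); with O(~hold_funds) we get O(audit_directive).
The contrapositive of premise 5 (O(approve_invoice → ~audit_directive)) is O(audit_directive → ~approve_invoice), and O(audit_directive) is already established, so O(~approve_invoice).
Applying K to premise 3 (O(~approve_invoice → log_out)) and O(~approve_invoice) yields O(log_out).
However, premise 6 gives O(~log_out).
We now have both O(log_out) and O(~log_out) — log_out is simultaneously obligatory and forbidden, violating the D-axiom.

Inconsistent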